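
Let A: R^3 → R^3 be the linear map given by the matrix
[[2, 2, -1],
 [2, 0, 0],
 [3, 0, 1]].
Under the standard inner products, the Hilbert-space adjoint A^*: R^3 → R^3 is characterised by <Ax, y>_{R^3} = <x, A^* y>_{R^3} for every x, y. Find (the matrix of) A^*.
A^* = A^T =
[[2, 2, 3],
 [2, 0, 0],
 [-1, 0, 1]]

For real matrices with standard dot products, the defining identity <Ax, y> = <x, A^* y> gives (Ax)^T y = x^T (A^*) y, i.e. x^T A^T y = x^T (A^*) y. Since this holds for all x, y, we must have A^* = A^T. Therefore
A^* =
[[2, 2, 3],
 [2, 0, 0],
 [-1, 0, 1]].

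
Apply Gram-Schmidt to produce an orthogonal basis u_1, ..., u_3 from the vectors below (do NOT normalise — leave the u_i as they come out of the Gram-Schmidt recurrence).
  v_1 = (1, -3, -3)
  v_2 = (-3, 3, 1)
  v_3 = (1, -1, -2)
Orthogonal basis:
  u_1 = (1, -3, -3)
  u_2 = (-42/19, 12/19, -26/19)
  u_3 = (15/34, 10/17, -15/34)

Apply the Gram-Schmidt recurrence
  u_1 = v_1
  u_i = v_i − Σ_{j<i} ((v_i · u_j) / (u_j · u_j)) · u_j.

Step by step this gives:
  u_1 = (1, -3, -3)
  u_2 = (-42/19, 12/19, -26/19)
  u_3 = (15/34, 10/17, -15/34)

Orthogonality check:
  u_2 · u_1 = 0 (should be 0)
  u_3 · u_1 = 0 (should be 0)
  u_3 · u_2 = 0 (should be 0)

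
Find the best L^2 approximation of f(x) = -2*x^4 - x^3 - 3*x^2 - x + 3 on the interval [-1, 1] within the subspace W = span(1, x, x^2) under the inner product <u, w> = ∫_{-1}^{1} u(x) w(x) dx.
g(x) = -33*x^2/7 - 8*x/5 + 111/35

The best approximation g ∈ W is the orthogonal projection of f onto W. Writing g = a_0 + a_1 x + a_2 x^2, the coefficients solve the normal equations G · a = b where
  G_{ij} = <φ_i, φ_j> and b_i = <f, φ_i>, with φ_0 = 1, φ_1 = x, φ_2 = x^2.
G =
  [2, 0, 2/3]
  [0, 2/3, 0]
  [2/3, 0, 2/5],
b = (16/5, -16/15, 8/35).
Solving gives a_0 = 111/35, a_1 = -8/5, a_2 = -33/7, so
  g(x) = -33*x^2/7 - 8*x/5 + 111/35.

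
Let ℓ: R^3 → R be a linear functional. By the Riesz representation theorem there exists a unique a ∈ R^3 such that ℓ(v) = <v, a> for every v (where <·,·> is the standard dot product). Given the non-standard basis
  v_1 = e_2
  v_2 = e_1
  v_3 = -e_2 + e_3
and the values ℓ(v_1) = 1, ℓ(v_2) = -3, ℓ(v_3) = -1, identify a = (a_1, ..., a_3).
a = (-3, 1, 0)

Write a = (a_1, ..., a_3) in the standard basis. For each basis vector v_i, ℓ(v_i) = <v_i, a> is a linear equation in the a_j's. Collect the n equations into a matrix system V a = ℓ, where row i of V is v_i (expressed in the standard basis). Since V is invertible (lower-triangular with 1s on the diagonal, up to permutation), solve by back-substitution:
  V =
[[0, 1, 0],
 [1, 0, 0],
 [0, -1, 1]]
  V a = (1, -3, -1)
Solving gives a = (-3, 1, 0).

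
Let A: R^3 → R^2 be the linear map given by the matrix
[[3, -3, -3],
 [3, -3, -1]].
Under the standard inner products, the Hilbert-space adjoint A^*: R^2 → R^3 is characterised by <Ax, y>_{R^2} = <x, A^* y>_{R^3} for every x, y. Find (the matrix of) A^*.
A^* = A^T =
[[3, 3],
 [-3, -3],
 [-3, -1]]

For real matrices with standard dot products, the defining identity <Ax, y> = <x, A^* y> gives (Ax)^T y = x^T (A^*) y, i.e. x^T A^T y = x^T (A^*) y. Since this holds for all x, y, we must have A^* = A^T. Therefore
A^* =
[[3, 3],
 [-3, -3],
 [-3, -1]].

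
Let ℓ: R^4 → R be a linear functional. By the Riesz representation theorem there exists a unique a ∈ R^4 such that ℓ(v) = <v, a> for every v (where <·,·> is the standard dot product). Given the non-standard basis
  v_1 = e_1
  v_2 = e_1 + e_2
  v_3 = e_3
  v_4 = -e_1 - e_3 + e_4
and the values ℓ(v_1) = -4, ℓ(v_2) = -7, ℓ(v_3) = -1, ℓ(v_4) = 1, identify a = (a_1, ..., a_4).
a = (-4, -3, -1, -4)

Write a = (a_1, ..., a_4) in the standard basis. For each basis vector v_i, ℓ(v_i) = <v_i, a> is a linear equation in the a_j's. Collect the n equations into a matrix system V a = ℓ, where row i of V is v_i (expressed in the standard basis). Since V is invertible (lower-triangular with 1s on the diagonal, up to permutation), solve by back-substitution:
  V =
[[1, 0, 0, 0],
 [1, 1, 0, 0],
 [0, 0, 1, 0],
 [-1, 0, -1, 1]]
  V a = (-4, -7, -1, 1)
Solving gives a = (-4, -3, -1, -4).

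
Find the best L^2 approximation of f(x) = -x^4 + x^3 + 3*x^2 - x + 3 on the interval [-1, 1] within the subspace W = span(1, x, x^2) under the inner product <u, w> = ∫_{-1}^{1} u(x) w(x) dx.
g(x) = 15*x^2/7 - 2*x/5 + 108/35

The best approximation g ∈ W is the orthogonal projection of f onto W. Writing g = a_0 + a_1 x + a_2 x^2, the coefficients solve the normal equations G · a = b where
  G_{ij} = <φ_i, φ_j> and b_i = <f, φ_i>, with φ_0 = 1, φ_1 = x, φ_2 = x^2.
G =
  [2, 0, 2/3]
  [0, 2/3, 0]
  [2/3, 0, 2/5],
b = (38/5, -4/15, 102/35).
Solving gives a_0 = 108/35, a_1 = -2/5, a_2 = 15/7, so
  g(x) = 15*x^2/7 - 2*x/5 + 108/35.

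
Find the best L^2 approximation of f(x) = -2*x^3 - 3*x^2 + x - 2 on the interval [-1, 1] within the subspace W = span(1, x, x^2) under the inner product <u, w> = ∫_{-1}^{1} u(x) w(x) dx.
g(x) = -3*x^2 - x/5 - 2

The best approximation g ∈ W is the orthogonal projection of f onto W. Writing g = a_0 + a_1 x + a_2 x^2, the coefficients solve the normal equations G · a = b where
  G_{ij} = <φ_i, φ_j> and b_i = <f, φ_i>, with φ_0 = 1, φ_1 = x, φ_2 = x^2.
G =
  [2, 0, 2/3]
  [0, 2/3, 0]
  [2/3, 0, 2/5],
b = (-6, -2/15, -38/15).
Solving gives a_0 = -2, a_1 = -1/5, a_2 = -3, so
  g(x) = -3*x^2 - x/5 - 2.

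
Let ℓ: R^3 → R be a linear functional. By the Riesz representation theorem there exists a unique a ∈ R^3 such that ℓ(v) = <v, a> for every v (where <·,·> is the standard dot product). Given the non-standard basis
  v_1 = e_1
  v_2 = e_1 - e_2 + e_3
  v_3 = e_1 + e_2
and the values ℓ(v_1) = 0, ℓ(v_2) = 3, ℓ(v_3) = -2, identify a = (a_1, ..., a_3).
a = (0, -2, 1)

Write a = (a_1, ..., a_3) in the standard basis. For each basis vector v_i, ℓ(v_i) = <v_i, a> is a linear equation in the a_j's. Collect the n equations into a matrix system V a = ℓ, where row i of V is v_i (expressed in the standard basis). Since V is invertible (lower-triangular with 1s on the diagonal, up to permutation), solve by back-substitution:
  V =
[[1, 0, 0],
 [1, -1, 1],
 [1, 1, 0]]
  V a = (0, 3, -2)
Solving gives a = (0, -2, 1).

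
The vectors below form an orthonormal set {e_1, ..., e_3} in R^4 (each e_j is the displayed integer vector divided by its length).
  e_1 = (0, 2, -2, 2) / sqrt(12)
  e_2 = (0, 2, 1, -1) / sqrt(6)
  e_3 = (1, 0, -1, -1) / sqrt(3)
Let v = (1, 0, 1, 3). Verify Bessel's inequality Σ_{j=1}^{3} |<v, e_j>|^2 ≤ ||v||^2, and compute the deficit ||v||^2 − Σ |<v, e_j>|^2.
Σ |<v, e_j>|^2 = 5; ||v||^2 = 11; deficit = 6

Write each e_j = u_j / sqrt(<u_j, u_j>) where u_j is the displayed integer vector. Then <v, e_j> = <v, u_j> / sqrt(<u_j, u_j>), so |<v, e_j>|^2 = <v, u_j>^2 / <u_j, u_j>.
Coefficients: <v, e_1> = 4/sqrt(12), <v, e_2> = -2/sqrt(6), <v, e_3> = -3/sqrt(3).
Square and sum: Σ |<v, e_j>|^2 = 5.
Compute ||v||^2 = v·v = 11.
Deficit = 11 − 5 = 6 ≥ 0, confirming Bessel's inequality. (The deficit equals ||v − Σ <v,e_j> e_j||^2, the squared distance from v to span{e_j}.)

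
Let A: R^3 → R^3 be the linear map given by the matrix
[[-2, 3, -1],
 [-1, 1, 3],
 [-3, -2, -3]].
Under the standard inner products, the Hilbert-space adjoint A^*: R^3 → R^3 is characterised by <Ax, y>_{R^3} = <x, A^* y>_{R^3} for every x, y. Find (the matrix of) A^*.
A^* = A^T =
[[-2, -1, -3],
 [3, 1, -2],
 [-1, 3, -3]]

For real matrices with standard dot products, the defining identity <Ax, y> = <x, A^* y> gives (Ax)^T y = x^T (A^*) y, i.e. x^T A^T y = x^T (A^*) y. Since this holds for all x, y, we must have A^* = A^T. Therefore
A^* =
[[-2, -1, -3],
 [3, 1, -2],
 [-1, 3, -3]].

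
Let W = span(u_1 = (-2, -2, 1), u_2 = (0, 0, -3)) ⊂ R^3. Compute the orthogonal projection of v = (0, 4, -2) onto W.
proj_W(v) = (2, 2, -2)

Set up U = [u_1 | ... | u_2] ∈ R^(3×2). The projector onto W = col(U) is P = U (U^T U)^(-1) U^T.
Compute U^T U =
  [9, -3]
  [-3, 9],
and U^T v = (-10, 6).
Solve U^T U · c = U^T v for the coefficients: c = (-1, 1/3). The projection is proj_W(v) = U c.
Check: (v - proj_W(v)) · u_1 = 0  (should be 0).
Check: (v - proj_W(v)) · u_2 = 0  (should be 0).
Result: proj_W(v) = (2, 2, -2).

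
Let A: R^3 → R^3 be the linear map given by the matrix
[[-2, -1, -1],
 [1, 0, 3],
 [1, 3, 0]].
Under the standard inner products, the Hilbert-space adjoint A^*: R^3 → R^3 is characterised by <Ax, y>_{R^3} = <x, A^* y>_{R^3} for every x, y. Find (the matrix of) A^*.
A^* = A^T =
[[-2, 1, 1],
 [-1, 0, 3],
 [-1, 3, 0]]

For real matrices with standard dot products, the defining identity <Ax, y> = <x, A^* y> gives (Ax)^T y = x^T (A^*) y, i.e. x^T A^T y = x^T (A^*) y. Since this holds for all x, y, we must have A^* = A^T. Therefore
A^* =
[[-2, 1, 1],
 [-1, 0, 3],
 [-1, 3, 0]].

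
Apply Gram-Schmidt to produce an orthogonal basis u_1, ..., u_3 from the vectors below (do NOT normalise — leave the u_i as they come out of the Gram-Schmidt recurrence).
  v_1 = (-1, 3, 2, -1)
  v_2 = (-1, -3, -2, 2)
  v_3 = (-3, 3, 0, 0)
Orthogonal basis:
  u_1 = (-1, 3, 2, -1)
  u_2 = (-29/15, -1/5, -2/15, 16/15)
  u_3 = (-6/37, 30/37, -54/37, -12/37)

Apply the Gram-Schmidt recurrence
  u_1 = v_1
  u_i = v_i − Σ_{j<i} ((v_i · u_j) / (u_j · u_j)) · u_j.

Step by step this gives:
  u_1 = (-1, 3, 2, -1)
  u_2 = (-29/15, -1/5, -2/15, 16/15)
  u_3 = (-6/37, 30/37, -54/37, -12/37)

Orthogonality check:
  u_2 · u_1 = 0 (should be 0)
  u_3 · u_1 = 0 (should be 0)
  u_3 · u_2 = 0 (should be 0)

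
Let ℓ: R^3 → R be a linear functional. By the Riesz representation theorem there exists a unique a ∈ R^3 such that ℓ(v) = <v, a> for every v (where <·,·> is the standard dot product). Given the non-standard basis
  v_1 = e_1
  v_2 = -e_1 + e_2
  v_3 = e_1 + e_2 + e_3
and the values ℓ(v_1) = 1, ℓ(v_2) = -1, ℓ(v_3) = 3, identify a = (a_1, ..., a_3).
a = (1, 0, 2)

Write a = (a_1, ..., a_3) in the standard basis. For each basis vector v_i, ℓ(v_i) = <v_i, a> is a linear equation in the a_j's. Collect the n equations into a matrix system V a = ℓ, where row i of V is v_i (expressed in the standard basis). Since V is invertible (lower-triangular with 1s on the diagonal, up to permutation), solve by back-substitution:
  V =
[[1, 0, 0],
 [-1, 1, 0],
 [1, 1, 1]]
  V a = (1, -1, 3)
Solving gives a = (1, 0, 2).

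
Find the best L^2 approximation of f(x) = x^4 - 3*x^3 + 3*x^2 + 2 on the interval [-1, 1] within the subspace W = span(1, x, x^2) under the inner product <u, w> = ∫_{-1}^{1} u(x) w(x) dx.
g(x) = 27*x^2/7 - 9*x/5 + 67/35

The best approximation g ∈ W is the orthogonal projection of f onto W. Writing g = a_0 + a_1 x + a_2 x^2, the coefficients solve the normal equations G · a = b where
  G_{ij} = <φ_i, φ_j> and b_i = <f, φ_i>, with φ_0 = 1, φ_1 = x, φ_2 = x^2.
G =
  [2, 0, 2/3]
  [0, 2/3, 0]
  [2/3, 0, 2/5],
b = (32/5, -6/5, 296/105).
Solving gives a_0 = 67/35, a_1 = -9/5, a_2 = 27/7, so
  g(x) = 27*x^2/7 - 9*x/5 + 67/35.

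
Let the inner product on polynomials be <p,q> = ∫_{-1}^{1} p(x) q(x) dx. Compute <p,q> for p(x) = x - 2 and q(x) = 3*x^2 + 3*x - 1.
<p,q> = 2

Expand the product: p(x)·q(x) = 3*x^3 - 3*x^2 - 7*x + 2.
∫_{-1}^{1} of each monomial x^k gives [2/(k+1) if k even, 0 if k odd]. Integrating term-by-term (or equivalently evaluating the antiderivative F(x) = 3*x^4/4 - x^3 - 7*x^2/2 + 2*x at the endpoints):
  F(1) − F(−1) = -7/4 − (-15/4) = 2.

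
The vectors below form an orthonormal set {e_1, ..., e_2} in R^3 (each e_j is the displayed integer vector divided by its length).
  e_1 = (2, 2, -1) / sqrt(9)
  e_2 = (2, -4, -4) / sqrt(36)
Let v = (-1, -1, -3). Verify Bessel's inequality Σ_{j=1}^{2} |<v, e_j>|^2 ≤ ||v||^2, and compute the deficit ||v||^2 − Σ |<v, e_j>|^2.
Σ |<v, e_j>|^2 = 50/9; ||v||^2 = 11; deficit = 49/9

Write each e_j = u_j / sqrt(<u_j, u_j>) where u_j is the displayed integer vector. Then <v, e_j> = <v, u_j> / sqrt(<u_j, u_j>), so |<v, e_j>|^2 = <v, u_j>^2 / <u_j, u_j>.
Coefficients: <v, e_1> = -1/sqrt(9), <v, e_2> = 14/sqrt(36).
Square and sum: Σ |<v, e_j>|^2 = 50/9.
Compute ||v||^2 = v·v = 11.
Deficit = 11 − 50/9 = 49/9 ≥ 0, confirming Bessel's inequality. (The deficit equals ||v − Σ <v,e_j> e_j||^2, the squared distance from v to span{e_j}.)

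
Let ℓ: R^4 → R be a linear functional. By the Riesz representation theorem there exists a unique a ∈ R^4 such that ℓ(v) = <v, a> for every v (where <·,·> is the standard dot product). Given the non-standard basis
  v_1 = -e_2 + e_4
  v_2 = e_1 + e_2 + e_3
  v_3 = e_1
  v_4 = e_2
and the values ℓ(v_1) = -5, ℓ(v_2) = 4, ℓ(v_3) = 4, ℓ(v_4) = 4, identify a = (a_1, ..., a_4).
a = (4, 4, -4, -1)

Write a = (a_1, ..., a_4) in the standard basis. For each basis vector v_i, ℓ(v_i) = <v_i, a> is a linear equation in the a_j's. Collect the n equations into a matrix system V a = ℓ, where row i of V is v_i (expressed in the standard basis). Since V is invertible (lower-triangular with 1s on the diagonal, up to permutation), solve by back-substitution:
  V =
[[0, -1, 0, 1],
 [1, 1, 1, 0],
 [1, 0, 0, 0],
 [0, 1, 0, 0]]
  V a = (-5, 4, 4, 4)
Solving gives a = (4, 4, -4, -1).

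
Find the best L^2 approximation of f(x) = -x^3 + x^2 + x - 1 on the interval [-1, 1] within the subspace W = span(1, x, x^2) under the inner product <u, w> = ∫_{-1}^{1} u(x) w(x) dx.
g(x) = x^2 + 2*x/5 - 1

The best approximation g ∈ W is the orthogonal projection of f onto W. Writing g = a_0 + a_1 x + a_2 x^2, the coefficients solve the normal equations G · a = b where
  G_{ij} = <φ_i, φ_j> and b_i = <f, φ_i>, with φ_0 = 1, φ_1 = x, φ_2 = x^2.
G =
  [2, 0, 2/3]
  [0, 2/3, 0]
  [2/3, 0, 2/5],
b = (-4/3, 4/15, -4/15).
Solving gives a_0 = -1, a_1 = 2/5, a_2 = 1, so
  g(x) = x^2 + 2*x/5 - 1.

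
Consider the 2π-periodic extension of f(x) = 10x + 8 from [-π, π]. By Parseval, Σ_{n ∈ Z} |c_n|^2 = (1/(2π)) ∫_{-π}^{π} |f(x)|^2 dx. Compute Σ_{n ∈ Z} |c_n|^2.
Σ |c_n|^2 = 100π^2/3 + 64

Expand and integrate term by term over [-π, π]:
  ∫ (10x)^2 dx = 100·(2π^3/3); ∫ 2·10·(8)·x dx = 0 (odd integrand); ∫ 8^2 dx = 64·2π.
So (1/(2π)) ∫_{-π}^{π} (10x + 8)^2 dx = 100π^2/3 + 64 = 100π^2/3 + 64.
Parseval ⇒ Σ |c_n|^2 = 100π^2/3 + 64.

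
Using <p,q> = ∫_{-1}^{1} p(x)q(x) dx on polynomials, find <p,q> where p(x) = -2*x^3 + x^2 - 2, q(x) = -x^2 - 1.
<p,q> = 64/15

Expand the product: p(x)·q(x) = 2*x^5 - x^4 + 2*x^3 + x^2 + 2.
∫_{-1}^{1} of each monomial x^k gives [2/(k+1) if k even, 0 if k odd]. Integrating term-by-term (or equivalently evaluating the antiderivative F(x) = x^6/3 - x^5/5 + x^4/2 + x^3/3 + 2*x at the endpoints):
  F(1) − F(−1) = 89/30 − (-13/10) = 64/15.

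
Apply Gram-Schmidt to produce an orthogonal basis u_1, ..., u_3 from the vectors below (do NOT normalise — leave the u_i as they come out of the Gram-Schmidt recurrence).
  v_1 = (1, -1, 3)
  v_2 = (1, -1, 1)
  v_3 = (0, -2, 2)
Orthogonal basis:
  u_1 = (1, -1, 3)
  u_2 = (6/11, -6/11, -4/11)
  u_3 = (-1, -1, 0)

Apply the Gram-Schmidt recurrence
  u_1 = v_1
  u_i = v_i − Σ_{j<i} ((v_i · u_j) / (u_j · u_j)) · u_j.

Step by step this gives:
  u_1 = (1, -1, 3)
  u_2 = (6/11, -6/11, -4/11)
  u_3 = (-1, -1, 0)

Orthogonality check:
  u_2 · u_1 = 0 (should be 0)
  u_3 · u_1 = 0 (should be 0)
  u_3 · u_2 = 0 (should be 0)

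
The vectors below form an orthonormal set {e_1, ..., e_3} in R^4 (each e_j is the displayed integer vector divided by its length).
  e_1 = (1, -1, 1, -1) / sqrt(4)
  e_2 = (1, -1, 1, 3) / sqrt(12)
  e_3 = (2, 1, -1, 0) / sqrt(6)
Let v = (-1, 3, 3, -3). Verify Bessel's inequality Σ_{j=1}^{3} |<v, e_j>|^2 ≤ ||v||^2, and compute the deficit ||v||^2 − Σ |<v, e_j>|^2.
Σ |<v, e_j>|^2 = 10; ||v||^2 = 28; deficit = 18

Write each e_j = u_j / sqrt(<u_j, u_j>) where u_j is the displayed integer vector. Then <v, e_j> = <v, u_j> / sqrt(<u_j, u_j>), so |<v, e_j>|^2 = <v, u_j>^2 / <u_j, u_j>.
Coefficients: <v, e_1> = 2/sqrt(4), <v, e_2> = -10/sqrt(12), <v, e_3> = -2/sqrt(6).
Square and sum: Σ |<v, e_j>|^2 = 10.
Compute ||v||^2 = v·v = 28.
Deficit = 28 − 10 = 18 ≥ 0, confirming Bessel's inequality. (The deficit equals ||v − Σ <v,e_j> e_j||^2, the squared distance from v to span{e_j}.)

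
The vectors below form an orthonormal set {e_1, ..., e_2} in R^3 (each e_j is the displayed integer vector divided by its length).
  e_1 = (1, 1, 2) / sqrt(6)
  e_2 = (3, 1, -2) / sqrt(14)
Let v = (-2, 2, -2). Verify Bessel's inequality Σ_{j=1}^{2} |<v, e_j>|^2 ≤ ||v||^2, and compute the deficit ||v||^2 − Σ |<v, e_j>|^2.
Σ |<v, e_j>|^2 = 8/3; ||v||^2 = 12; deficit = 28/3

Write each e_j = u_j / sqrt(<u_j, u_j>) where u_j is the displayed integer vector. Then <v, e_j> = <v, u_j> / sqrt(<u_j, u_j>), so |<v, e_j>|^2 = <v, u_j>^2 / <u_j, u_j>.
Coefficients: <v, e_1> = -4/sqrt(6), <v, e_2> = 0/sqrt(14).
Square and sum: Σ |<v, e_j>|^2 = 8/3.
Compute ||v||^2 = v·v = 12.
Deficit = 12 − 8/3 = 28/3 ≥ 0, confirming Bessel's inequality. (The deficit equals ||v − Σ <v,e_j> e_j||^2, the squared distance from v to span{e_j}.)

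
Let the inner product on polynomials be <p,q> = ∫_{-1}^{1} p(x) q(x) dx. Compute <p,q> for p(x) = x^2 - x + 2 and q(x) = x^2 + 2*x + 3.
<p,q> = 72/5

Expand the product: p(x)·q(x) = x^4 + x^3 + 3*x^2 + x + 6.
∫_{-1}^{1} of each monomial x^k gives [2/(k+1) if k even, 0 if k odd]. Integrating term-by-term (or equivalently evaluating the antiderivative F(x) = x^5/5 + x^4/4 + x^3 + x^2/2 + 6*x at the endpoints):
  F(1) − F(−1) = 159/20 − (-129/20) = 72/5.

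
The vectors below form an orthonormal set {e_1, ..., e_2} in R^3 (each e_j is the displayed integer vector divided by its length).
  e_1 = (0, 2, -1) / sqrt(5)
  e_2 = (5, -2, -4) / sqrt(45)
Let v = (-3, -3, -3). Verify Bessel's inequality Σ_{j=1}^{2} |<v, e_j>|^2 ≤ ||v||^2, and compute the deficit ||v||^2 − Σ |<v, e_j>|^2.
Σ |<v, e_j>|^2 = 2; ||v||^2 = 27; deficit = 25

Write each e_j = u_j / sqrt(<u_j, u_j>) where u_j is the displayed integer vector. Then <v, e_j> = <v, u_j> / sqrt(<u_j, u_j>), so |<v, e_j>|^2 = <v, u_j>^2 / <u_j, u_j>.
Coefficients: <v, e_1> = -3/sqrt(5), <v, e_2> = 3/sqrt(45).
Square and sum: Σ |<v, e_j>|^2 = 2.
Compute ||v||^2 = v·v = 27.
Deficit = 27 − 2 = 25 ≥ 0, confirming Bessel's inequality. (The deficit equals ||v − Σ <v,e_j> e_j||^2, the squared distance from v to span{e_j}.)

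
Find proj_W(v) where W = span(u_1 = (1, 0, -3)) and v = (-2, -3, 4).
proj_W(v) = (-7/5, 0, 21/5)

Set up U = [u_1 | ... | u_1] ∈ R^(3×1). The projector onto W = col(U) is P = U (U^T U)^(-1) U^T.
Compute U^T U =
  [10],
and U^T v = (-14).
Solve U^T U · c = U^T v for the coefficients: c = (-7/5). The projection is proj_W(v) = U c.
Check: (v - proj_W(v)) · u_1 = 0  (should be 0).
Result: proj_W(v) = (-7/5, 0, 21/5).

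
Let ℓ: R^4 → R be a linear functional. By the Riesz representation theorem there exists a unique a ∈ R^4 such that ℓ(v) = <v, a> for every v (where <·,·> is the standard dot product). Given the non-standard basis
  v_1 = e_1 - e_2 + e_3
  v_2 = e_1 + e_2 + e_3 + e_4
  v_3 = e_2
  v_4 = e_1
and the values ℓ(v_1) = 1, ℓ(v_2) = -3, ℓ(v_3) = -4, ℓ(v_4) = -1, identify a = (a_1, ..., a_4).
a = (-1, -4, -2, 4)

Write a = (a_1, ..., a_4) in the standard basis. For each basis vector v_i, ℓ(v_i) = <v_i, a> is a linear equation in the a_j's. Collect the n equations into a matrix system V a = ℓ, where row i of V is v_i (expressed in the standard basis). Since V is invertible (lower-triangular with 1s on the diagonal, up to permutation), solve by back-substitution:
  V =
[[1, -1, 1, 0],
 [1, 1, 1, 1],
 [0, 1, 0, 0],
 [1, 0, 0, 0]]
  V a = (1, -3, -4, -1)
Solving gives a = (-1, -4, -2, 4).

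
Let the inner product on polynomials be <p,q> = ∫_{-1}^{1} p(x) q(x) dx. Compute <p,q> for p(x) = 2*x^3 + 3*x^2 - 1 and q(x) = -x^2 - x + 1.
<p,q> = -4/3

Expand the product: p(x)·q(x) = -2*x^5 - 5*x^4 - x^3 + 4*x^2 + x - 1.
∫_{-1}^{1} of each monomial x^k gives [2/(k+1) if k even, 0 if k odd]. Integrating term-by-term (or equivalently evaluating the antiderivative F(x) = -x^6/3 - x^5 - x^4/4 + 4*x^3/3 + x^2/2 - x at the endpoints):
  F(1) − F(−1) = -3/4 − (7/12) = -4/3.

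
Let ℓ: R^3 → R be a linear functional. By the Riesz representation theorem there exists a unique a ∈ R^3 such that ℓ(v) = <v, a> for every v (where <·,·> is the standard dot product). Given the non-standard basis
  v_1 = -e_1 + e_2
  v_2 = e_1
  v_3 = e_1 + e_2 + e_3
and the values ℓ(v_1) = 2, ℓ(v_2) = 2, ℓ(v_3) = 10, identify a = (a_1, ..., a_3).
a = (2, 4, 4)

Write a = (a_1, ..., a_3) in the standard basis. For each basis vector v_i, ℓ(v_i) = <v_i, a> is a linear equation in the a_j's. Collect the n equations into a matrix system V a = ℓ, where row i of V is v_i (expressed in the standard basis). Since V is invertible (lower-triangular with 1s on the diagonal, up to permutation), solve by back-substitution:
  V =
[[-1, 1, 0],
 [1, 0, 0],
 [1, 1, 1]]
  V a = (2, 2, 10)
Solving gives a = (2, 4, 4).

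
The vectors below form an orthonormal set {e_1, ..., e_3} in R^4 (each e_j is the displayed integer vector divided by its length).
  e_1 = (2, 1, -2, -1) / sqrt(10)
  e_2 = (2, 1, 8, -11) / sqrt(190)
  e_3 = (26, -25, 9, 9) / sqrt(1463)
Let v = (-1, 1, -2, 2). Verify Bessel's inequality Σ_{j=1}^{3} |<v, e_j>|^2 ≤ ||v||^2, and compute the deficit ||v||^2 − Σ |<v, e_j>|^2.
Σ |<v, e_j>|^2 = 761/77; ||v||^2 = 10; deficit = 9/77

Write each e_j = u_j / sqrt(<u_j, u_j>) where u_j is the displayed integer vector. Then <v, e_j> = <v, u_j> / sqrt(<u_j, u_j>), so |<v, e_j>|^2 = <v, u_j>^2 / <u_j, u_j>.
Coefficients: <v, e_1> = 1/sqrt(10), <v, e_2> = -39/sqrt(190), <v, e_3> = -51/sqrt(1463).
Square and sum: Σ |<v, e_j>|^2 = 761/77.
Compute ||v||^2 = v·v = 10.
Deficit = 10 − 761/77 = 9/77 ≥ 0, confirming Bessel's inequality. (The deficit equals ||v − Σ <v,e_j> e_j||^2, the squared distance from v to span{e_j}.)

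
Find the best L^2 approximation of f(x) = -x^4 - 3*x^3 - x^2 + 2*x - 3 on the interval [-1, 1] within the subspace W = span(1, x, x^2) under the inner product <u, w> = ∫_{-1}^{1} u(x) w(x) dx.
g(x) = -13*x^2/7 + x/5 - 102/35

The best approximation g ∈ W is the orthogonal projection of f onto W. Writing g = a_0 + a_1 x + a_2 x^2, the coefficients solve the normal equations G · a = b where
  G_{ij} = <φ_i, φ_j> and b_i = <f, φ_i>, with φ_0 = 1, φ_1 = x, φ_2 = x^2.
G =
  [2, 0, 2/3]
  [0, 2/3, 0]
  [2/3, 0, 2/5],
b = (-106/15, 2/15, -94/35).
Solving gives a_0 = -102/35, a_1 = 1/5, a_2 = -13/7, so
  g(x) = -13*x^2/7 + x/5 - 102/35.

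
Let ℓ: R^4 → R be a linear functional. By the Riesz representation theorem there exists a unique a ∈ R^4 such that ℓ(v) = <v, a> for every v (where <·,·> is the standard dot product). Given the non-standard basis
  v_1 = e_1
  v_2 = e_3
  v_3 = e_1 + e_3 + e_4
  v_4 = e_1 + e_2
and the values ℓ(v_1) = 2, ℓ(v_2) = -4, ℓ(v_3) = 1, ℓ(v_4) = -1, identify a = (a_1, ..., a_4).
a = (2, -3, -4, 3)

Write a = (a_1, ..., a_4) in the standard basis. For each basis vector v_i, ℓ(v_i) = <v_i, a> is a linear equation in the a_j's. Collect the n equations into a matrix system V a = ℓ, where row i of V is v_i (expressed in the standard basis). Since V is invertible (lower-triangular with 1s on the diagonal, up to permutation), solve by back-substitution:
  V =
[[1, 0, 0, 0],
 [0, 0, 1, 0],
 [1, 0, 1, 1],
 [1, 1, 0, 0]]
  V a = (2, -4, 1, -1)
Solving gives a = (2, -3, -4, 3).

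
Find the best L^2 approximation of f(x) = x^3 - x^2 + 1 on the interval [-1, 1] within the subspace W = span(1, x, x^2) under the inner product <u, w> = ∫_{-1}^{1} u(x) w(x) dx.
g(x) = -x^2 + 3*x/5 + 1

The best approximation g ∈ W is the orthogonal projection of f onto W. Writing g = a_0 + a_1 x + a_2 x^2, the coefficients solve the normal equations G · a = b where
  G_{ij} = <φ_i, φ_j> and b_i = <f, φ_i>, with φ_0 = 1, φ_1 = x, φ_2 = x^2.
G =
  [2, 0, 2/3]
  [0, 2/3, 0]
  [2/3, 0, 2/5],
b = (4/3, 2/5, 4/15).
Solving gives a_0 = 1, a_1 = 3/5, a_2 = -1, so
  g(x) = -x^2 + 3*x/5 + 1.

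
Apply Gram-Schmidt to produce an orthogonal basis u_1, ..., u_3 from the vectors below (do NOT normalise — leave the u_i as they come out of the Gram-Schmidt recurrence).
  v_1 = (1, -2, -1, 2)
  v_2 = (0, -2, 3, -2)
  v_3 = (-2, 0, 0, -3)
Orthogonal basis:
  u_1 = (1, -2, -1, 2)
  u_2 = (3/10, -13/5, 27/10, -7/5)
  u_3 = (-204/161, -164/161, -226/161, -25/23)

Apply the Gram-Schmidt recurrence
  u_1 = v_1
  u_i = v_i − Σ_{j<i} ((v_i · u_j) / (u_j · u_j)) · u_j.

Step by step this gives:
  u_1 = (1, -2, -1, 2)
  u_2 = (3/10, -13/5, 27/10, -7/5)
  u_3 = (-204/161, -164/161, -226/161, -25/23)

Orthogonality check:
  u_2 · u_1 = 0 (should be 0)
  u_3 · u_1 = 0 (should be 0)
  u_3 · u_2 = 0 (should be 0)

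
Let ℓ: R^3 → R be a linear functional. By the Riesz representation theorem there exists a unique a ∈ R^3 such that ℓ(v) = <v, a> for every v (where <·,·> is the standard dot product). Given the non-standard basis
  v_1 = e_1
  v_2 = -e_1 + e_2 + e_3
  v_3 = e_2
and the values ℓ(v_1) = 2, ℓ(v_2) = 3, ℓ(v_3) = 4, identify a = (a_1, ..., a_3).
a = (2, 4, 1)

Write a = (a_1, ..., a_3) in the standard basis. For each basis vector v_i, ℓ(v_i) = <v_i, a> is a linear equation in the a_j's. Collect the n equations into a matrix system V a = ℓ, where row i of V is v_i (expressed in the standard basis). Since V is invertible (lower-triangular with 1s on the diagonal, up to permutation), solve by back-substitution:
  V =
[[1, 0, 0],
 [-1, 1, 1],
 [0, 1, 0]]
  V a = (2, 3, 4)
Solving gives a = (2, 4, 1).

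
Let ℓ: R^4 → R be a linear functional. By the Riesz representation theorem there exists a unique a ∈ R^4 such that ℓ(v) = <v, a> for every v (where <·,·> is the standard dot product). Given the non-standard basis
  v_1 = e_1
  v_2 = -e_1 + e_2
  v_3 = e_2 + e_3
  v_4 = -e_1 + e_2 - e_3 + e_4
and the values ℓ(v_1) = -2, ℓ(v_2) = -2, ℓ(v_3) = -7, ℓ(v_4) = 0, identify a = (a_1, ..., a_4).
a = (-2, -4, -3, -1)

Write a = (a_1, ..., a_4) in the standard basis. For each basis vector v_i, ℓ(v_i) = <v_i, a> is a linear equation in the a_j's. Collect the n equations into a matrix system V a = ℓ, where row i of V is v_i (expressed in the standard basis). Since V is invertible (lower-triangular with 1s on the diagonal, up to permutation), solve by back-substitution:
  V =
[[1, 0, 0, 0],
 [-1, 1, 0, 0],
 [0, 1, 1, 0],
 [-1, 1, -1, 1]]
  V a = (-2, -2, -7, 0)
Solving gives a = (-2, -4, -3, -1).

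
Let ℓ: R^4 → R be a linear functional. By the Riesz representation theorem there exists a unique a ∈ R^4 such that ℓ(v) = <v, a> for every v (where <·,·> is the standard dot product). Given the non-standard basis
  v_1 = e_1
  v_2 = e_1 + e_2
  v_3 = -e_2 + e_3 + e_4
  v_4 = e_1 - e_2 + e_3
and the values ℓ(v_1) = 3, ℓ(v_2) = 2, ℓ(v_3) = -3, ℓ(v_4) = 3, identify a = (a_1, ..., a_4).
a = (3, -1, -1, -3)

Write a = (a_1, ..., a_4) in the standard basis. For each basis vector v_i, ℓ(v_i) = <v_i, a> is a linear equation in the a_j's. Collect the n equations into a matrix system V a = ℓ, where row i of V is v_i (expressed in the standard basis). Since V is invertible (lower-triangular with 1s on the diagonal, up to permutation), solve by back-substitution:
  V =
[[1, 0, 0, 0],
 [1, 1, 0, 0],
 [0, -1, 1, 1],
 [1, -1, 1, 0]]
  V a = (3, 2, -3, 3)
Solving gives a = (3, -1, -1, -3).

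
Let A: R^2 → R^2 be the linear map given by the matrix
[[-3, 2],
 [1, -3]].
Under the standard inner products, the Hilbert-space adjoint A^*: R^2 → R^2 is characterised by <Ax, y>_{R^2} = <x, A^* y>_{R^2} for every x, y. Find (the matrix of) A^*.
A^* = A^T =
[[-3, 1],
 [2, -3]]

For real matrices with standard dot products, the defining identity <Ax, y> = <x, A^* y> gives (Ax)^T y = x^T (A^*) y, i.e. x^T A^T y = x^T (A^*) y. Since this holds for all x, y, we must have A^* = A^T. Therefore
A^* =
[[-3, 1],
 [2, -3]].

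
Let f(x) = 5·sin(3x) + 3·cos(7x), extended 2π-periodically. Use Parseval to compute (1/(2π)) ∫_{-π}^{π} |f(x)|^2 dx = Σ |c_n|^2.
Σ |c_n|^2 = 17

Expand |f|^2 and use orthogonality of {sin(nx), cos(mx)} on [-π, π]:
  ∫_{-π}^{π} sin(nx)^2 dx = π, ∫ cos(mx)^2 dx = π, and cross terms integrate to 0.
So ∫_{-π}^{π} f(x)^2 dx = 5^2 · π + 3^2 · π = (25 + 9)π.
Divide by 2π: (25 + 9)/2 = 17.
By Parseval, this equals Σ |c_n|^2.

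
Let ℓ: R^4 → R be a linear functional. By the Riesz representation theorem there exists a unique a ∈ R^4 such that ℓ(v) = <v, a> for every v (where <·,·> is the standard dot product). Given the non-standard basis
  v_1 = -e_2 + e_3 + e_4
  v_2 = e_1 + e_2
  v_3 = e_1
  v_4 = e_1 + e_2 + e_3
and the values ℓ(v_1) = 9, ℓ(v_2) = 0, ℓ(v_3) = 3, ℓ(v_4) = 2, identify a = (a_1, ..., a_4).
a = (3, -3, 2, 4)

Write a = (a_1, ..., a_4) in the standard basis. For each basis vector v_i, ℓ(v_i) = <v_i, a> is a linear equation in the a_j's. Collect the n equations into a matrix system V a = ℓ, where row i of V is v_i (expressed in the standard basis). Since V is invertible (lower-triangular with 1s on the diagonal, up to permutation), solve by back-substitution:
  V =
[[0, -1, 1, 1],
 [1, 1, 0, 0],
 [1, 0, 0, 0],
 [1, 1, 1, 0]]
  V a = (9, 0, 3, 2)
Solving gives a = (3, -3, 2, 4).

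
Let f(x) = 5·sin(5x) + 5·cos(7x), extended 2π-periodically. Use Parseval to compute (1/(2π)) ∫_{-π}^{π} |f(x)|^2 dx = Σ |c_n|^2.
Σ |c_n|^2 = 25

Expand |f|^2 and use orthogonality of {sin(nx), cos(mx)} on [-π, π]:
  ∫_{-π}^{π} sin(nx)^2 dx = π, ∫ cos(mx)^2 dx = π, and cross terms integrate to 0.
So ∫_{-π}^{π} f(x)^2 dx = 5^2 · π + 5^2 · π = (25 + 25)π.
Divide by 2π: (25 + 25)/2 = 25.
By Parseval, this equals Σ |c_n|^2.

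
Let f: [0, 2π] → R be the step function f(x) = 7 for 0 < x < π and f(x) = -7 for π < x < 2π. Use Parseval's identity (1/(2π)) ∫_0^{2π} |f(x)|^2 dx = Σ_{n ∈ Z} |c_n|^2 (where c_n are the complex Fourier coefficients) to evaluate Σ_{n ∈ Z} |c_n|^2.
Σ |c_n|^2 = 49

Parseval equates the L^2 energy of f (normalised by 1/(2π)) with the ℓ^2 sum of its Fourier coefficients: (1/(2π)) ∫_0^{2π} |f|^2 = Σ |c_n|^2.
Compute the left side: (1/(2π)) [∫_0^π 7^2 dx + ∫_π^{2π} (-7)^2 dx] = (1/(2π)) · (49π + 49π) = (49 + 49)/2 = 49.
So Σ_{n ∈ Z} |c_n|^2 = 49.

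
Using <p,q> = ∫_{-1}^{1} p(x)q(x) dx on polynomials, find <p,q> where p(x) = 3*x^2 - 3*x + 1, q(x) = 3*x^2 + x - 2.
<p,q> = -22/5

Expand the product: p(x)·q(x) = 9*x^4 - 6*x^3 - 6*x^2 + 7*x - 2.
∫_{-1}^{1} of each monomial x^k gives [2/(k+1) if k even, 0 if k odd]. Integrating term-by-term (or equivalently evaluating the antiderivative F(x) = 9*x^5/5 - 3*x^4/2 - 2*x^3 + 7*x^2/2 - 2*x at the endpoints):
  F(1) − F(−1) = -1/5 − (21/5) = -22/5.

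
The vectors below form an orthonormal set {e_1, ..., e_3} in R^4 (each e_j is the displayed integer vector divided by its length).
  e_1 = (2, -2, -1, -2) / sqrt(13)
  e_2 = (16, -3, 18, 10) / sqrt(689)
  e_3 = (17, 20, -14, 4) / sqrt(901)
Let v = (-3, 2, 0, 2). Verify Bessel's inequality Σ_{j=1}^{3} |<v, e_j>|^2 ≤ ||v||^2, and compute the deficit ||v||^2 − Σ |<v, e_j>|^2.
Σ |<v, e_j>|^2 = 285/17; ||v||^2 = 17; deficit = 4/17

Write each e_j = u_j / sqrt(<u_j, u_j>) where u_j is the displayed integer vector. Then <v, e_j> = <v, u_j> / sqrt(<u_j, u_j>), so |<v, e_j>|^2 = <v, u_j>^2 / <u_j, u_j>.
Coefficients: <v, e_1> = -14/sqrt(13), <v, e_2> = -34/sqrt(689), <v, e_3> = -3/sqrt(901).
Square and sum: Σ |<v, e_j>|^2 = 285/17.
Compute ||v||^2 = v·v = 17.
Deficit = 17 − 285/17 = 4/17 ≥ 0, confirming Bessel's inequality. (The deficit equals ||v − Σ <v,e_j> e_j||^2, the squared distance from v to span{e_j}.)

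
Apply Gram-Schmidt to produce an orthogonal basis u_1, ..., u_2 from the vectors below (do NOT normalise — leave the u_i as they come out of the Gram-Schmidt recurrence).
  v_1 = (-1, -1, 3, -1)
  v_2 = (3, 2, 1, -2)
Orthogonal basis:
  u_1 = (-1, -1, 3, -1)
  u_2 = (3, 2, 1, -2)

Apply the Gram-Schmidt recurrence
  u_1 = v_1
  u_i = v_i − Σ_{j<i} ((v_i · u_j) / (u_j · u_j)) · u_j.

Step by step this gives:
  u_1 = (-1, -1, 3, -1)
  u_2 = (3, 2, 1, -2)

Orthogonality check:
  u_2 · u_1 = 0 (should be 0)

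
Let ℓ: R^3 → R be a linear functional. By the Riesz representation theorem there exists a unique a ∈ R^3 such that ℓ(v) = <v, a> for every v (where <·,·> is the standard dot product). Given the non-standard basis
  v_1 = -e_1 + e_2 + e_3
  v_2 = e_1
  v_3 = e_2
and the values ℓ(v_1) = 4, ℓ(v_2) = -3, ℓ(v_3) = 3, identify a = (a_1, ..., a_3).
a = (-3, 3, -2)

Write a = (a_1, ..., a_3) in the standard basis. For each basis vector v_i, ℓ(v_i) = <v_i, a> is a linear equation in the a_j's. Collect the n equations into a matrix system V a = ℓ, where row i of V is v_i (expressed in the standard basis). Since V is invertible (lower-triangular with 1s on the diagonal, up to permutation), solve by back-substitution:
  V =
[[-1, 1, 1],
 [1, 0, 0],
 [0, 1, 0]]
  V a = (4, -3, 3)
Solving gives a = (-3, 3, -2).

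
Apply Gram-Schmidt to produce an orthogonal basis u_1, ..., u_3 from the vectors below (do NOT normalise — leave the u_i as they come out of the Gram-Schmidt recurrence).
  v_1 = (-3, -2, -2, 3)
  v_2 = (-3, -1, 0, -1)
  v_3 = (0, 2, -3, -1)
Orthogonal basis:
  u_1 = (-3, -2, -2, 3)
  u_2 = (-27/13, -5/13, 8/13, -25/13)
  u_3 = (-21/74, 70/37, -112/37, -77/74)

Apply the Gram-Schmidt recurrence
  u_1 = v_1
  u_i = v_i − Σ_{j<i} ((v_i · u_j) / (u_j · u_j)) · u_j.

Step by step this gives:
  u_1 = (-3, -2, -2, 3)
  u_2 = (-27/13, -5/13, 8/13, -25/13)
  u_3 = (-21/74, 70/37, -112/37, -77/74)

Orthogonality check:
  u_2 · u_1 = 0 (should be 0)
  u_3 · u_1 = 0 (should be 0)
  u_3 · u_2 = 0 (should be 0)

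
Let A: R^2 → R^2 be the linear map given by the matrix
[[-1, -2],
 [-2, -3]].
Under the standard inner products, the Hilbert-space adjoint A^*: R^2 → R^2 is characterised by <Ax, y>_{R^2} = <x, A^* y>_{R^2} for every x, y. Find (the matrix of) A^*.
A^* = A^T =
[[-1, -2],
 [-2, -3]]

For real matrices with standard dot products, the defining identity <Ax, y> = <x, A^* y> gives (Ax)^T y = x^T (A^*) y, i.e. x^T A^T y = x^T (A^*) y. Since this holds for all x, y, we must have A^* = A^T. Therefore
A^* =
[[-1, -2],
 [-2, -3]].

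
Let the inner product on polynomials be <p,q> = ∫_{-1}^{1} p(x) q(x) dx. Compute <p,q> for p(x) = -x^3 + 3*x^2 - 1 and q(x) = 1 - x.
<p,q> = 2/5

Expand the product: p(x)·q(x) = x^4 - 4*x^3 + 3*x^2 + x - 1.
∫_{-1}^{1} of each monomial x^k gives [2/(k+1) if k even, 0 if k odd]. Integrating term-by-term (or equivalently evaluating the antiderivative F(x) = x^5/5 - x^4 + x^3 + x^2/2 - x at the endpoints):
  F(1) − F(−1) = -3/10 − (-7/10) = 2/5.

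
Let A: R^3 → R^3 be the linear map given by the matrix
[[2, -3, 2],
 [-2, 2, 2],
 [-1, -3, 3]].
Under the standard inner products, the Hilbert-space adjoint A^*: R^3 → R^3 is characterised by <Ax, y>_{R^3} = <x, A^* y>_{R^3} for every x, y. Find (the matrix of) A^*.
A^* = A^T =
[[2, -2, -1],
 [-3, 2, -3],
 [2, 2, 3]]

For real matrices with standard dot products, the defining identity <Ax, y> = <x, A^* y> gives (Ax)^T y = x^T (A^*) y, i.e. x^T A^T y = x^T (A^*) y. Since this holds for all x, y, we must have A^* = A^T. Therefore
A^* =
[[2, -2, -1],
 [-3, 2, -3],
 [2, 2, 3]].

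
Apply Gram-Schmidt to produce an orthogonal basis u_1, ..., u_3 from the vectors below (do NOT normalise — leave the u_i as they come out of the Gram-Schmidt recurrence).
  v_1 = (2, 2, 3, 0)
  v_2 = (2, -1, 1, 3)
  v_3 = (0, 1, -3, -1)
Orthogonal basis:
  u_1 = (2, 2, 3, 0)
  u_2 = (24/17, -27/17, 2/17, 3)
  u_3 = (154/115, 143/115, -198/115, 11/115)

Apply the Gram-Schmidt recurrence
  u_1 = v_1
  u_i = v_i − Σ_{j<i} ((v_i · u_j) / (u_j · u_j)) · u_j.

Step by step this gives:
  u_1 = (2, 2, 3, 0)
  u_2 = (24/17, -27/17, 2/17, 3)
  u_3 = (154/115, 143/115, -198/115, 11/115)

Orthogonality check:
  u_2 · u_1 = 0 (should be 0)
  u_3 · u_1 = 0 (should be 0)
  u_3 · u_2 = 0 (should be 0)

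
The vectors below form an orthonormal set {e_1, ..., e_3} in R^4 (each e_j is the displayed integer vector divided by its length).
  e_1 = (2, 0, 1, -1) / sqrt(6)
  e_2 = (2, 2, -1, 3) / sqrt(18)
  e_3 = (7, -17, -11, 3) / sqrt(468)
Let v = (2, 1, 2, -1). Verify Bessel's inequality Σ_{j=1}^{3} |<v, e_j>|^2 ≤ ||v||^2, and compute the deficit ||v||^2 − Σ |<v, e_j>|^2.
Σ |<v, e_j>|^2 = 386/39; ||v||^2 = 10; deficit = 4/39

Write each e_j = u_j / sqrt(<u_j, u_j>) where u_j is the displayed integer vector. Then <v, e_j> = <v, u_j> / sqrt(<u_j, u_j>), so |<v, e_j>|^2 = <v, u_j>^2 / <u_j, u_j>.
Coefficients: <v, e_1> = 7/sqrt(6), <v, e_2> = 1/sqrt(18), <v, e_3> = -28/sqrt(468).
Square and sum: Σ |<v, e_j>|^2 = 386/39.
Compute ||v||^2 = v·v = 10.
Deficit = 10 − 386/39 = 4/39 ≥ 0, confirming Bessel's inequality. (The deficit equals ||v − Σ <v,e_j> e_j||^2, the squared distance from v to span{e_j}.)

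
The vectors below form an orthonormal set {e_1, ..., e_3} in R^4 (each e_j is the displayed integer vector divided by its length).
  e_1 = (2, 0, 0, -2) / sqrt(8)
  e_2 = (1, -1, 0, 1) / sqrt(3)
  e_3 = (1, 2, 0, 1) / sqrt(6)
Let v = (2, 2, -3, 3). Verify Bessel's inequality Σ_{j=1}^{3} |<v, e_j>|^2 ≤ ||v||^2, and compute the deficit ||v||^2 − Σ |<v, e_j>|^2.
Σ |<v, e_j>|^2 = 17; ||v||^2 = 26; deficit = 9

Write each e_j = u_j / sqrt(<u_j, u_j>) where u_j is the displayed integer vector. Then <v, e_j> = <v, u_j> / sqrt(<u_j, u_j>), so |<v, e_j>|^2 = <v, u_j>^2 / <u_j, u_j>.
Coefficients: <v, e_1> = -2/sqrt(8), <v, e_2> = 3/sqrt(3), <v, e_3> = 9/sqrt(6).
Square and sum: Σ |<v, e_j>|^2 = 17.
Compute ||v||^2 = v·v = 26.
Deficit = 26 − 17 = 9 ≥ 0, confirming Bessel's inequality. (The deficit equals ||v − Σ <v,e_j> e_j||^2, the squared distance from v to span{e_j}.)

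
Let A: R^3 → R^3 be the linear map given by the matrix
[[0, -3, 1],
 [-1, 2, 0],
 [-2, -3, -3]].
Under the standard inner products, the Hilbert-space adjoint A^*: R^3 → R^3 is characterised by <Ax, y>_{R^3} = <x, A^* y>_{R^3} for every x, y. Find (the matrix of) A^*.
A^* = A^T =
[[0, -1, -2],
 [-3, 2, -3],
 [1, 0, -3]]

For real matrices with standard dot products, the defining identity <Ax, y> = <x, A^* y> gives (Ax)^T y = x^T (A^*) y, i.e. x^T A^T y = x^T (A^*) y. Since this holds for all x, y, we must have A^* = A^T. Therefore
A^* =
[[0, -1, -2],
 [-3, 2, -3],
 [1, 0, -3]].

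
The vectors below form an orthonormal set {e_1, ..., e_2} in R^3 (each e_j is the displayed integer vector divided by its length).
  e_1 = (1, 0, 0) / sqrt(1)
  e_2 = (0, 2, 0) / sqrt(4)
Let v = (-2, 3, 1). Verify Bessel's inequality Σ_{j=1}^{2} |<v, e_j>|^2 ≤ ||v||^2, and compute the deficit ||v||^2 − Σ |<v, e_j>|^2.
Σ |<v, e_j>|^2 = 13; ||v||^2 = 14; deficit = 1

Write each e_j = u_j / sqrt(<u_j, u_j>) where u_j is the displayed integer vector. Then <v, e_j> = <v, u_j> / sqrt(<u_j, u_j>), so |<v, e_j>|^2 = <v, u_j>^2 / <u_j, u_j>.
Coefficients: <v, e_1> = -2/sqrt(1), <v, e_2> = 6/sqrt(4).
Square and sum: Σ |<v, e_j>|^2 = 13.
Compute ||v||^2 = v·v = 14.
Deficit = 14 − 13 = 1 ≥ 0, confirming Bessel's inequality. (The deficit equals ||v − Σ <v,e_j> e_j||^2, the squared distance from v to span{e_j}.)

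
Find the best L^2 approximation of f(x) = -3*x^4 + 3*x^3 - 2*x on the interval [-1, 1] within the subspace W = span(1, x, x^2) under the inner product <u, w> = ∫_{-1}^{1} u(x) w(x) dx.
g(x) = -18*x^2/7 - x/5 + 9/35

The best approximation g ∈ W is the orthogonal projection of f onto W. Writing g = a_0 + a_1 x + a_2 x^2, the coefficients solve the normal equations G · a = b where
  G_{ij} = <φ_i, φ_j> and b_i = <f, φ_i>, with φ_0 = 1, φ_1 = x, φ_2 = x^2.
G =
  [2, 0, 2/3]
  [0, 2/3, 0]
  [2/3, 0, 2/5],
b = (-6/5, -2/15, -6/7).
Solving gives a_0 = 9/35, a_1 = -1/5, a_2 = -18/7, so
  g(x) = -18*x^2/7 - x/5 + 9/35.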